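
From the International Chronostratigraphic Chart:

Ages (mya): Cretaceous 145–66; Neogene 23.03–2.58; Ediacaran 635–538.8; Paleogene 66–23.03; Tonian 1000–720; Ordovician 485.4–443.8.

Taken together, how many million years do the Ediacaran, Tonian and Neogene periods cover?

Each duration: Ediacaran = 96.2; Tonian = 280; Neogene = 20.45.
Sum: 96.2 + 280 + 20.45 = 396.65 Myr.

396.65 million years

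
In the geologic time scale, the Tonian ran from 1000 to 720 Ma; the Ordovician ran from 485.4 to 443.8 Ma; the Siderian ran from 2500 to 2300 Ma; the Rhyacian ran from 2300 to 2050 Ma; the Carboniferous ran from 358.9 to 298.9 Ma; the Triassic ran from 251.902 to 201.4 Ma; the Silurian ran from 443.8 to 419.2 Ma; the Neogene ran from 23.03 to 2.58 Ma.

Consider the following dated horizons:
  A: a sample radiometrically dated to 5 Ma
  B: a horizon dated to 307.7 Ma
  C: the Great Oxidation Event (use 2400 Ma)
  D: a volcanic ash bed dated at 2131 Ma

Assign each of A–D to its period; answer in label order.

Match each age against the start–end ranges in the excerpt: A = 5 Ma → Neogene (23.03–2.58); B = 307.7 Ma → Carboniferous (358.9–298.9); C = 2400 Ma → Siderian (2500–2300); D = 2131 Ma → Rhyacian (2300–2050).

A — Neogene; B — Carboniferous; C — Siderian; D — Rhyacian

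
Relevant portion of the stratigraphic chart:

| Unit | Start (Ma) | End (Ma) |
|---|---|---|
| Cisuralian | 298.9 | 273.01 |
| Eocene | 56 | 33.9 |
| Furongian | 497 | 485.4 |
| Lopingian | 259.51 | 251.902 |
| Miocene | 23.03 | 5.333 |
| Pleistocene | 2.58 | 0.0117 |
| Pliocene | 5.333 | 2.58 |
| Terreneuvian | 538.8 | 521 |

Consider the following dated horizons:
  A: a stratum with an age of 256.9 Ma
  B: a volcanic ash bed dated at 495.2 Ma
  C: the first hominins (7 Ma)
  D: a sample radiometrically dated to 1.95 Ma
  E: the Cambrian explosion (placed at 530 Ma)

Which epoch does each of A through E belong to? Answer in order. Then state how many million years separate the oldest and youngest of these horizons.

A — Lopingian; B — Furongian; C — Miocene; D — Pleistocene; E — Terreneuvian; span 528.05 million years

A: 256.9 Ma lies in 259.51–251.902 Ma, so Lopingian.
B: 495.2 Ma lies in 497–485.4 Ma, so Furongian.
C: 7 Ma lies in 23.03–5.333 Ma, so Miocene.
D: 1.95 Ma lies in 2.58–0.0117 Ma, so Pleistocene.
E: 530 Ma lies in 538.8–521 Ma, so Terreneuvian.
Oldest = 530 Ma, youngest = 1.95 Ma → span 528.05 Myr.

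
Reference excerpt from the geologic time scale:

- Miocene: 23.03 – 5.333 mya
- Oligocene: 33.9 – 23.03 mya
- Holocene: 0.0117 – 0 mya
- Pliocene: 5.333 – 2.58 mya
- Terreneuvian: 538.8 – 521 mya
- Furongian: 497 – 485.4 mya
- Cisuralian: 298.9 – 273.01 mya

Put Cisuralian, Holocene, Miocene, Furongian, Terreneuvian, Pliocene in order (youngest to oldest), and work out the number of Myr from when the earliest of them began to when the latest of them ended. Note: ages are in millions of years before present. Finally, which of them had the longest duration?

Holocene → Pliocene → Miocene → Cisuralian → Furongian → Terreneuvian; total span 538.8 Myr; longest is Cisuralian

Start ages (Ma): Terreneuvian 538.8, Furongian 497, Cisuralian 298.9, Miocene 23.03, Pliocene 5.333, Holocene 0.0117.
Ordered youngest to oldest: Holocene, Pliocene, Miocene, Cisuralian, Furongian, Terreneuvian.
Span = 538.8 − 0 = 538.8 Myr.
Durations: Furongian 11.6, Terreneuvian 17.8, Miocene 17.697, Cisuralian 25.89, Pliocene 2.753, Holocene 0.0117 → longest is Cisuralian (25.89 Myr).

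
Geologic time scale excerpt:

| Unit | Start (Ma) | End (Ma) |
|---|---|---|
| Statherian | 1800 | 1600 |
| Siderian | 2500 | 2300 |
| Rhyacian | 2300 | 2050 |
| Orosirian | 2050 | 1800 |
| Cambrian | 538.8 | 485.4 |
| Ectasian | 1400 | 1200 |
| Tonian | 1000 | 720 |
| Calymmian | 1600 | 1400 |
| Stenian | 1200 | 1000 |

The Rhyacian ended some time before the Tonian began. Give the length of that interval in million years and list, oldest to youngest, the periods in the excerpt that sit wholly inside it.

1050 million years; Orosirian, Statherian, Calymmian, Ectasian, Stenian

The Rhyacian closes at 2050 Ma and the Tonian opens at 1000 Ma, so the interval is 2050 − 1000 = 1050 Myr.
A period fits inside if it starts at or after 2050 Ma and ends at or before 1000 Ma; oldest first that gives Orosirian, Statherian, Calymmian, Ectasian, Stenian.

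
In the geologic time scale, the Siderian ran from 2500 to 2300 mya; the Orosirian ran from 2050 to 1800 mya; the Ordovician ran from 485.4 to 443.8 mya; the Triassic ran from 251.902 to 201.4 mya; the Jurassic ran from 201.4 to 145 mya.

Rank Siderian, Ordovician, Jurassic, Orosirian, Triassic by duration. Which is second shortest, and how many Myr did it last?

Start − end for each: Siderian 2500 − 2300 = 200; Ordovician 485.4 − 443.8 = 41.6; Jurassic 201.4 − 145 = 56.4; Orosirian 2050 − 1800 = 250; Triassic 251.902 − 201.4 = 50.502.
Ranking these from shortest: Ordovician < Triassic < Jurassic < Siderian < Orosirian.
Position 2 in that ranking is Triassic, which lasted 50.502 Myr.

Triassic, 50.502 million years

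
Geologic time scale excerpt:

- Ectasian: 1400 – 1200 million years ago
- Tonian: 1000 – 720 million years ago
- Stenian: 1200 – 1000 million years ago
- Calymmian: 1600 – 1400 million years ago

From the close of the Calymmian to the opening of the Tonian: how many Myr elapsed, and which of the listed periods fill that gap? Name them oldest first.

400 million years; Ectasian, Stenian

The Calymmian closes at 1400 Ma and the Tonian opens at 1000 Ma, so the interval is 1400 − 1000 = 400 Myr.
A period fits inside if it starts at or after 1400 Ma and ends at or before 1000 Ma; oldest first that gives Ectasian, Stenian.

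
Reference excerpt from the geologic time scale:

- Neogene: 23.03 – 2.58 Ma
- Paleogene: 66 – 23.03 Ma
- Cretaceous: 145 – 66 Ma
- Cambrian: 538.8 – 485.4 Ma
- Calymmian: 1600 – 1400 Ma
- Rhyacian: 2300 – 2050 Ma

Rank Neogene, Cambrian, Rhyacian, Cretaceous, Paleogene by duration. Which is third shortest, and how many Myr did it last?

Cambrian, 53.4 million years

Durations: Neogene 20.45; Cambrian 53.4; Rhyacian 250; Cretaceous 79; Paleogene 42.97 Myr.
Sorted shortest-first: Neogene (20.45), Paleogene (42.97), Cambrian (53.4), Cretaceous (79), Rhyacian (250).
The third shortest is Cambrian at 53.4 Myr.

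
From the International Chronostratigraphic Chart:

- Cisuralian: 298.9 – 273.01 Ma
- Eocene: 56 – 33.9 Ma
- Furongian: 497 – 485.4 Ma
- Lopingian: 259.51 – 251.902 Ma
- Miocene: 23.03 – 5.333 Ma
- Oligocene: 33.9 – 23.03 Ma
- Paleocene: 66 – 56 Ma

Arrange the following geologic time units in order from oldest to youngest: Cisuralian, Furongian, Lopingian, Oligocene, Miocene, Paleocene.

Read off each span (Ma): Cisuralian 298.9–273.01; Furongian 497–485.4; Lopingian 259.51–251.902; Oligocene 33.9–23.03; Miocene 23.03–5.333; Paleocene 66–56.
Larger Ma is older, so oldest→youngest is Furongian, Cisuralian, Lopingian, Paleocene, Oligocene, Miocene.

Furongian, Cisuralian, Lopingian, Paleocene, Oligocene, Miocene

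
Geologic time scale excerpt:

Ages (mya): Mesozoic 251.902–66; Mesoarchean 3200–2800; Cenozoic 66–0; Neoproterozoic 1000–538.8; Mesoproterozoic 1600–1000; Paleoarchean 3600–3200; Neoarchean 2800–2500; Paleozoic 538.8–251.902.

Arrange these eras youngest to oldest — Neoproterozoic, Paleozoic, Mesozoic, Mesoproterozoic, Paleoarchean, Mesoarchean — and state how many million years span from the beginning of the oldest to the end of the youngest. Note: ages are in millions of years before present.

Start ages (Ma): Paleoarchean 3600, Mesoarchean 3200, Mesoproterozoic 1600, Neoproterozoic 1000, Paleozoic 538.8, Mesozoic 251.902.
Ordered youngest to oldest: Mesozoic, Paleozoic, Neoproterozoic, Mesoproterozoic, Mesoarchean, Paleoarchean.
Span = 3600 − 66 = 3534 Myr.

Mesozoic, Paleozoic, Neoproterozoic, Mesoproterozoic, Mesoarchean, Paleoarchean; total span 3534 Myr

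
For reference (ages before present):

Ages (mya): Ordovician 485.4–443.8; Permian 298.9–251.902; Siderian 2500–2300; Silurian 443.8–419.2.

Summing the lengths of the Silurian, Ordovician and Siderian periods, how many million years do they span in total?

Duration is start − end for each: (443.8 − 419.2) + (485.4 − 443.8) + (2500 − 2300).
That is 24.6 + 41.6 + 200, which totals 266.2 million years.

266.2 million years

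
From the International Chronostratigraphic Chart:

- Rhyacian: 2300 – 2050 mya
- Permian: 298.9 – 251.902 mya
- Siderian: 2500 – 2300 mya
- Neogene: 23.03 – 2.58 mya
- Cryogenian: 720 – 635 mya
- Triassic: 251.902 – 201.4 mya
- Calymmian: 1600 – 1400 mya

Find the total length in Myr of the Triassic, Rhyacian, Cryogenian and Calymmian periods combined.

585.502 million years

Each duration: Triassic = 50.502; Rhyacian = 250; Cryogenian = 85; Calymmian = 200.
Sum: 50.502 + 250 + 85 + 200 = 585.502 Myr.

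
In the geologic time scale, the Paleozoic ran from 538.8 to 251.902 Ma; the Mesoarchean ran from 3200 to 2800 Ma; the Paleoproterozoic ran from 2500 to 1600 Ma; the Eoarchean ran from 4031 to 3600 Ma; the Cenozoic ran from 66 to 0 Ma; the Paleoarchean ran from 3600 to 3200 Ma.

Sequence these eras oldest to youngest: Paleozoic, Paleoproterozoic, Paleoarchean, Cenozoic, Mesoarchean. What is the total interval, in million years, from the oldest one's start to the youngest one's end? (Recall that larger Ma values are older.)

From the excerpt: Paleozoic 538.8–251.902; Paleoproterozoic 2500–1600; Paleoarchean 3600–3200; Cenozoic 66–0; Mesoarchean 3200–2800 (Ma).
Larger Ma is earlier, so the oldest is Paleoarchean and the youngest is Cenozoic; oldest to youngest: Paleoarchean, Mesoarchean, Paleoproterozoic, Paleozoic, Cenozoic.
Oldest start 3600 minus youngest end 0 gives 3600 Myr overall.

Paleoarchean → Mesoarchean → Paleoproterozoic → Paleozoic → Cenozoic; total span 3600 Myr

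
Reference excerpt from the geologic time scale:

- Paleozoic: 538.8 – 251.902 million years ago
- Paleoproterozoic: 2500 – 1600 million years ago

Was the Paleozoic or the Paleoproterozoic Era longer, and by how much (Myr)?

Paleoproterozoic, by 613.102 million years

Paleozoic: 538.8 − 251.902 = 286.898 Myr.
Paleoproterozoic: 2500 − 1600 = 900 Myr.
Difference: 900 − 286.898 = 613.102 Myr, so the Paleoproterozoic was longer.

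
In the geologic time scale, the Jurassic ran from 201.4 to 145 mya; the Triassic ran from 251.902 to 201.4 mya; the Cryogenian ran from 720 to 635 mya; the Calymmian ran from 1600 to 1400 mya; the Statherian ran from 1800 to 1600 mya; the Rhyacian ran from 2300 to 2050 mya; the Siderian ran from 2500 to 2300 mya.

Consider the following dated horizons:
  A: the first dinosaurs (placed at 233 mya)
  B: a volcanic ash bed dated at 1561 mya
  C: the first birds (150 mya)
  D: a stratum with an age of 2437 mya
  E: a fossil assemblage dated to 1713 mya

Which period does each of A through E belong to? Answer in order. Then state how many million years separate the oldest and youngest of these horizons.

A — Triassic; B — Calymmian; C — Jurassic; D — Siderian; E — Statherian; span 2287 million years

Match each age against the start–end ranges in the excerpt: A = 233 Ma → Triassic (251.902–201.4); B = 1561 Ma → Calymmian (1600–1400); C = 150 Ma → Jurassic (201.4–145); D = 2437 Ma → Siderian (2500–2300); E = 1713 Ma → Statherian (1800–1600).
The largest age is 2437 Ma and the smallest is 150 Ma; their difference is 2287 Myr.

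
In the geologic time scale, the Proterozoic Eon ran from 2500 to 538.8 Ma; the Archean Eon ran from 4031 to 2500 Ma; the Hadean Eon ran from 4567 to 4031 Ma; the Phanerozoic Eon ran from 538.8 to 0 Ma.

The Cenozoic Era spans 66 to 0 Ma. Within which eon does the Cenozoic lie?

The Cenozoic (66–0 Ma) lies entirely within 538.8–0 Ma, the Phanerozoic Eon.

Phanerozoic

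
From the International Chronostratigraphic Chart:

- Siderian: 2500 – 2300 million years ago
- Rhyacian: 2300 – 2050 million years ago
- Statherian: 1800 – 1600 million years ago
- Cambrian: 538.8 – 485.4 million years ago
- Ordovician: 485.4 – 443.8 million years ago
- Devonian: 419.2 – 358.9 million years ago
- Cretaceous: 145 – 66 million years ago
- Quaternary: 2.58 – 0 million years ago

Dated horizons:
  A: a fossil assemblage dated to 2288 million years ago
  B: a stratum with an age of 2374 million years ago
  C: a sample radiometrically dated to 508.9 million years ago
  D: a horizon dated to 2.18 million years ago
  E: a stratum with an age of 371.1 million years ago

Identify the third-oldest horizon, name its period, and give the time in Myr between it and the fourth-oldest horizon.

C, in the Cambrian; 137.8 million years to E

Sorted oldest-first by Ma: B (2374), A (2288), C (508.9), E (371.1), D (2.18).
The third oldest is C at 508.9 Ma, which lies in 538.8–485.4 Ma: the Cambrian.
The fourth oldest is E at 371.1 Ma; separation = |508.9 − 371.1| = 137.8 Myr.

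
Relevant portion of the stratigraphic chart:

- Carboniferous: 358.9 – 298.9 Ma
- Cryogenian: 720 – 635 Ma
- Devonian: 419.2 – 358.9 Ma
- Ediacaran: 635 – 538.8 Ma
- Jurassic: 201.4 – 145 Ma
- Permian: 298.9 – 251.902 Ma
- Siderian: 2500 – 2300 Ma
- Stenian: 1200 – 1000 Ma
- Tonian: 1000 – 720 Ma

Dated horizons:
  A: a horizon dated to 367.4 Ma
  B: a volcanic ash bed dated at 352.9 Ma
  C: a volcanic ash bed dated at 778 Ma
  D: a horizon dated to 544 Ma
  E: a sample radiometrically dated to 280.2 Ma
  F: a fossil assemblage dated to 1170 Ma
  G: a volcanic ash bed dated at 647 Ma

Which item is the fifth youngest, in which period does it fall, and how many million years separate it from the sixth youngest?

G, in the Cryogenian; 131 million years to C

Sorted youngest-first by Ma: E (280.2), B (352.9), A (367.4), D (544), G (647), C (778), F (1170).
The fifth youngest is G at 647 Ma, which lies in 720–635 Ma: the Cryogenian.
The sixth youngest is C at 778 Ma; separation = |647 − 778| = 131 Myr.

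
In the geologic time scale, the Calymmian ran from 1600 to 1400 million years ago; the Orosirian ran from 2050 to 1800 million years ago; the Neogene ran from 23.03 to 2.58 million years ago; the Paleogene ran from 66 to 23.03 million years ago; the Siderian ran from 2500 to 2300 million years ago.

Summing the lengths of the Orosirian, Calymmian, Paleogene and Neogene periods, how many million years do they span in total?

Each duration: Orosirian = 250; Calymmian = 200; Paleogene = 42.97; Neogene = 20.45.
Sum: 250 + 200 + 42.97 + 20.45 = 513.42 Myr.

513.42 million years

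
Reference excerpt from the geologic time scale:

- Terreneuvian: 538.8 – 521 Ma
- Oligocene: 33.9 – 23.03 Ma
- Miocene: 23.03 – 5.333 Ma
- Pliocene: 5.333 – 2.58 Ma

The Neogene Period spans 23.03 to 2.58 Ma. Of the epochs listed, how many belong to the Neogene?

Epochs inside 23.03–2.58 Ma: Miocene, Pliocene — 2 in total.

2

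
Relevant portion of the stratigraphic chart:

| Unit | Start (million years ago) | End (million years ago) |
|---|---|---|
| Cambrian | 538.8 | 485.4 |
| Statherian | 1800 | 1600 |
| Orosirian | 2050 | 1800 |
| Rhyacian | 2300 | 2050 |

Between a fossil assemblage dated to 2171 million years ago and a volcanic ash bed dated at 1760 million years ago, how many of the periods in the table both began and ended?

1

2171 Ma sits inside the Rhyacian (2300–2050) and 1760 Ma inside the Statherian (1800–1600); neither of those is wholly between the two dates.
The listed periods lying completely between them are Orosirian — 1 in all.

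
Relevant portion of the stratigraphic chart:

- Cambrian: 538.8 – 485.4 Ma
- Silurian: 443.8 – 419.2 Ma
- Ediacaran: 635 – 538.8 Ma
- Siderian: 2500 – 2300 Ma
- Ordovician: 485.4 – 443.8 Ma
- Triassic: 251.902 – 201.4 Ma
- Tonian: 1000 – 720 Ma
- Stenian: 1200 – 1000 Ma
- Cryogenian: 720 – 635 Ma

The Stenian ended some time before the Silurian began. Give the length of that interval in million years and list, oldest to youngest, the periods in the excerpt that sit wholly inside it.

The Stenian closes at 1000 Ma and the Silurian opens at 443.8 Ma, so the interval is 1000 − 443.8 = 556.2 Myr.
A period fits inside if it starts at or after 1000 Ma and ends at or before 443.8 Ma; oldest first that gives Tonian, Cryogenian, Ediacaran, Cambrian, Ordovician.

556.2 million years; Tonian, Cryogenian, Ediacaran, Cambrian, Ordovician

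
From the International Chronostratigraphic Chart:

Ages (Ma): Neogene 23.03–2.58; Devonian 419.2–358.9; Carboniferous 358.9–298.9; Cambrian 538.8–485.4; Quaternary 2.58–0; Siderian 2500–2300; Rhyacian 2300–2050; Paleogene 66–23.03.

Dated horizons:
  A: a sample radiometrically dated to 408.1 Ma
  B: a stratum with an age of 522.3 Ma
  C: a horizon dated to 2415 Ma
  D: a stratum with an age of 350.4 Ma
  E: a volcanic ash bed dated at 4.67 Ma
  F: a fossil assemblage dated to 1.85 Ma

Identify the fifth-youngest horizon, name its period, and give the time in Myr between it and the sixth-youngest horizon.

Smaller Ma means younger, so youngest first: F 1.85 < E 4.67 < D 350.4 < A 408.1 < B 522.3 < C 2415.
Counting 5 along gives B (522.3 Ma); the excerpt puts that inside the Cambrian, 538.8–485.4 Ma.
Next in line is C (2415 Ma), and 2415 − 522.3 = 1892.7 Myr.

B, in the Cambrian; 1892.7 million years to C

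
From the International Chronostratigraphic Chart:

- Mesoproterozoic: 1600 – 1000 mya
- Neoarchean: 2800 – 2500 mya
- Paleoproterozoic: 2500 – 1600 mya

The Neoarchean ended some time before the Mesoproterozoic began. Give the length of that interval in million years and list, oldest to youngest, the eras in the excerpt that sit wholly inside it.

The Neoarchean closes at 2500 Ma and the Mesoproterozoic opens at 1600 Ma, so the interval is 2500 − 1600 = 900 Myr.
An era fits inside if it starts at or after 2500 Ma and ends at or before 1600 Ma; oldest first that gives Paleoproterozoic.

900 million years; Paleoproterozoic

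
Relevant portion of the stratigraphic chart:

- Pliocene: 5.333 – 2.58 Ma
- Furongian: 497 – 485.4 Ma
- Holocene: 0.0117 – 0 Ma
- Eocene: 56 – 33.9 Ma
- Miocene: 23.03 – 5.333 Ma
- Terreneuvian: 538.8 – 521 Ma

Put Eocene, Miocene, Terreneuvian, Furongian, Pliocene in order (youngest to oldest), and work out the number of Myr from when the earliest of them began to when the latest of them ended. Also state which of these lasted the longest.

Start ages (Ma): Terreneuvian 538.8, Furongian 497, Eocene 56, Miocene 23.03, Pliocene 5.333.
Ordered youngest to oldest: Pliocene, Miocene, Eocene, Furongian, Terreneuvian.
Span = 538.8 − 2.58 = 536.22 Myr.
Durations: Terreneuvian 17.8, Pliocene 2.753, Eocene 22.1, Furongian 11.6, Miocene 17.697 → longest is Eocene (22.1 Myr).

Pliocene, Miocene, Eocene, Furongian, Terreneuvian; total span 536.22 Myr; longest is Eocene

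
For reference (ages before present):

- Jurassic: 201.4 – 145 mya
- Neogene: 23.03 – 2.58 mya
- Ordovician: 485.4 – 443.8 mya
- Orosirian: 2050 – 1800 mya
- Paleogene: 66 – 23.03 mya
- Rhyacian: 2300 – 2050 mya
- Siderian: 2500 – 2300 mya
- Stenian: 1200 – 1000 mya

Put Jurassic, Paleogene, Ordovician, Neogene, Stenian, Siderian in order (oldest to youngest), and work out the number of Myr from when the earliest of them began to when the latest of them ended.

Siderian, Stenian, Ordovician, Jurassic, Paleogene, Neogene; total span 2497.42 Myr

From the excerpt: Jurassic 201.4–145; Paleogene 66–23.03; Ordovician 485.4–443.8; Neogene 23.03–2.58; Stenian 1200–1000; Siderian 2500–2300 (Ma).
Larger Ma is earlier, so the oldest is Siderian and the youngest is Neogene; oldest to youngest: Siderian, Stenian, Ordovician, Jurassic, Paleogene, Neogene.
Oldest start 2500 minus youngest end 2.58 gives 2497.42 Myr overall.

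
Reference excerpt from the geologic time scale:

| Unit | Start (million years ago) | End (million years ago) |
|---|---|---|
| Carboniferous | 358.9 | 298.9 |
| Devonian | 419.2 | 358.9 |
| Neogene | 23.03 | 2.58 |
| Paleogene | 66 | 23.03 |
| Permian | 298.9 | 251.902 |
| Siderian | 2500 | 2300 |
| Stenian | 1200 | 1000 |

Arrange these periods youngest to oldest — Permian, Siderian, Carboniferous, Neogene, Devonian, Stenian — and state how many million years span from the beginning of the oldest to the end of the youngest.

From the excerpt: Permian 298.9–251.902; Siderian 2500–2300; Carboniferous 358.9–298.9; Neogene 23.03–2.58; Devonian 419.2–358.9; Stenian 1200–1000 (Ma).
Larger Ma is earlier, so the oldest is Siderian and the youngest is Neogene; youngest to oldest: Neogene, Permian, Carboniferous, Devonian, Stenian, Siderian.
Oldest start 2500 minus youngest end 2.58 gives 2497.42 Myr overall.

Neogene, Permian, Carboniferous, Devonian, Stenian, Siderian; total span 2497.42 Myr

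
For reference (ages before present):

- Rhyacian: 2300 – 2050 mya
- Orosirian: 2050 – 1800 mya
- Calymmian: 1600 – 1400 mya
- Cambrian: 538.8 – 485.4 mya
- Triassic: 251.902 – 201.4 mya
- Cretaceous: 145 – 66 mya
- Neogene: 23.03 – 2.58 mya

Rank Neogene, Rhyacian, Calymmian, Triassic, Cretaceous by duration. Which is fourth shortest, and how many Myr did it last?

Start − end for each: Neogene 23.03 − 2.58 = 20.45; Rhyacian 2300 − 2050 = 250; Calymmian 1600 − 1400 = 200; Triassic 251.902 − 201.4 = 50.502; Cretaceous 145 − 66 = 79.
Ranking these from shortest: Neogene < Triassic < Cretaceous < Calymmian < Rhyacian.
Position 4 in that ranking is Calymmian, which lasted 200 Myr.

Calymmian, 200 million years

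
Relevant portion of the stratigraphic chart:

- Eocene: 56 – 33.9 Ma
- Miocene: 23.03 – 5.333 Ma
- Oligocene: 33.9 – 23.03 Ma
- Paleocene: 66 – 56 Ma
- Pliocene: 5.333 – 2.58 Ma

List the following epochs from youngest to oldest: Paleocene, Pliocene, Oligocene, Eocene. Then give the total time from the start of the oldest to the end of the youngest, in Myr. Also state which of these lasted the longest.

Pliocene, Oligocene, Eocene, Paleocene; total span 63.42 Myr; longest is Eocene

From the excerpt: Paleocene 66–56; Pliocene 5.333–2.58; Oligocene 33.9–23.03; Eocene 56–33.9 (Ma).
Larger Ma is earlier, so the oldest is Paleocene and the youngest is Pliocene; youngest to oldest: Pliocene, Oligocene, Eocene, Paleocene.
Oldest start 66 minus youngest end 2.58 gives 63.42 Myr overall.
Individual lengths (start − end): Pliocene 2.753; Oligocene 10.87; Paleocene 10; Eocene 22.1. The largest is Eocene at 22.1 Myr.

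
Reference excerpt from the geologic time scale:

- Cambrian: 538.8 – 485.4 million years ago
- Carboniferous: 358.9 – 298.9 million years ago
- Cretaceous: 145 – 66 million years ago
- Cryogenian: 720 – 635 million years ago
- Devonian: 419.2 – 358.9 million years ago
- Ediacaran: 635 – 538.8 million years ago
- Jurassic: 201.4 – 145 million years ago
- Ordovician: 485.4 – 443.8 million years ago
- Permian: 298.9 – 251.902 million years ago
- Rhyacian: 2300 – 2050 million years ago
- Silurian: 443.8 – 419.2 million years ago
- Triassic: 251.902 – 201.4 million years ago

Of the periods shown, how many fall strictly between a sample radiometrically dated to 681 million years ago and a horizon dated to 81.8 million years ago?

681 Ma sits inside the Cryogenian (720–635) and 81.8 Ma inside the Cretaceous (145–66); neither of those is wholly between the two dates.
The listed periods lying completely between them are Ediacaran, Cambrian, Ordovician, Silurian, Devonian, Carboniferous, Permian, Triassic, Jurassic — 9 in all.

9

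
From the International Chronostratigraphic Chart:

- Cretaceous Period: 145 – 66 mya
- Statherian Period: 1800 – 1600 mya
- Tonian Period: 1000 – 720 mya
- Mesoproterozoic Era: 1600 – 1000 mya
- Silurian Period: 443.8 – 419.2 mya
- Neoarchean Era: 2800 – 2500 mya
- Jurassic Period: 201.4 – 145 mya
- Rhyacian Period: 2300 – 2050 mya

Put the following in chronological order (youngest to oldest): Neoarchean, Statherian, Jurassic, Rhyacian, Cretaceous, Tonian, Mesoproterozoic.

Cretaceous, then Jurassic, then Tonian, then Mesoproterozoic, then Statherian, then Rhyacian, then Neoarchean

Sorting by start age (ascending Ma, since larger Ma = older): Cretaceous start 145, Jurassic start 201.4, Tonian start 1000, Mesoproterozoic start 1600, Statherian start 1800, Rhyacian start 2300, Neoarchean start 2800.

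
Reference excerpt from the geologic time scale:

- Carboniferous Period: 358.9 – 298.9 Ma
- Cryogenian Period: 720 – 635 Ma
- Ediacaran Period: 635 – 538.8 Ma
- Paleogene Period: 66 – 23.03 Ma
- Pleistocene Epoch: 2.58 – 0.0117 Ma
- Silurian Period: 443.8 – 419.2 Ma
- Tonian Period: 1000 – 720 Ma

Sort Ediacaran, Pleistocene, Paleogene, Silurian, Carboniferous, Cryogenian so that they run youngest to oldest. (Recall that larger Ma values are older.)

Read off each span (Ma): Ediacaran 635–538.8; Pleistocene 2.58–0.0117; Paleogene 66–23.03; Silurian 443.8–419.2; Carboniferous 358.9–298.9; Cryogenian 720–635.
Larger Ma is older, so oldest→youngest is Cryogenian, Ediacaran, Silurian, Carboniferous, Paleogene, Pleistocene; reverse it for youngest→oldest.

Pleistocene → Paleogene → Carboniferous → Silurian → Ediacaran → Cryogenian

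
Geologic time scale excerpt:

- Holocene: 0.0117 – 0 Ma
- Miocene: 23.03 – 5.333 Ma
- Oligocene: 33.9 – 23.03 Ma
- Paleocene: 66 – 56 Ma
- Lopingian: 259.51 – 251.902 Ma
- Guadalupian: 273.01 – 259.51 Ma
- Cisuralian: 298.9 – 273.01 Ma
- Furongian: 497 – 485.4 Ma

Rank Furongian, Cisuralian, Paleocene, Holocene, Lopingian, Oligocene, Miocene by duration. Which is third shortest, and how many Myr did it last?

Paleocene, 10 million years

Durations: Furongian 11.6; Cisuralian 25.89; Paleocene 10; Holocene 0.0117; Lopingian 7.608; Oligocene 10.87; Miocene 17.697 Myr.
Sorted shortest-first: Holocene (0.0117), Lopingian (7.608), Paleocene (10), Oligocene (10.87), Furongian (11.6), Miocene (17.697), Cisuralian (25.89).
The third shortest is Paleocene at 10 Myr.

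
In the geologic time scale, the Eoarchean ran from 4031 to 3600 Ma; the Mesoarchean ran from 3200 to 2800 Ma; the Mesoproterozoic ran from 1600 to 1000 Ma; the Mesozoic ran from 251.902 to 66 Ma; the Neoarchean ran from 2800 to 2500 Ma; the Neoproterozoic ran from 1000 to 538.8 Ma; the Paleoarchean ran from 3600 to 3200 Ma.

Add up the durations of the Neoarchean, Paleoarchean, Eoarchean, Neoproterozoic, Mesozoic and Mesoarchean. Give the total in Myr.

Each duration: Neoarchean = 300; Paleoarchean = 400; Eoarchean = 431; Neoproterozoic = 461.2; Mesozoic = 185.902; Mesoarchean = 400.
Sum: 300 + 400 + 431 + 461.2 + 185.902 + 400 = 2178.102 Myr.

2178.102 million years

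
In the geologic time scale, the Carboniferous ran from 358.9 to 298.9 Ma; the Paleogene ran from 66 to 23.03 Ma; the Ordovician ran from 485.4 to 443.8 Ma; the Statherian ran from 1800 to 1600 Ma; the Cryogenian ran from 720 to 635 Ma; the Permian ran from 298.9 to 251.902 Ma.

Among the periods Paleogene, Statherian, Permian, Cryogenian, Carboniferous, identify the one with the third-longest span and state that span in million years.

Carboniferous, 60 million years

Durations: Paleogene 42.97; Statherian 200; Permian 46.998; Cryogenian 85; Carboniferous 60 Myr.
Sorted longest-first: Statherian (200), Cryogenian (85), Carboniferous (60), Permian (46.998), Paleogene (42.97).
The third longest is Carboniferous at 60 Myr.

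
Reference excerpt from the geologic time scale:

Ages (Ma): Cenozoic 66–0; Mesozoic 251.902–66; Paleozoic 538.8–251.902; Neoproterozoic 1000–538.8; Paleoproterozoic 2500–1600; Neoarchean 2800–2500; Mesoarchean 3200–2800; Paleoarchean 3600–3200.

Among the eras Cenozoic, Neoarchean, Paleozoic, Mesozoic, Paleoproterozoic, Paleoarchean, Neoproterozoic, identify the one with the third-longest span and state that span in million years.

Durations: Cenozoic 66; Neoarchean 300; Paleozoic 286.898; Mesozoic 185.902; Paleoproterozoic 900; Paleoarchean 400; Neoproterozoic 461.2 Myr.
Sorted longest-first: Paleoproterozoic (900), Neoproterozoic (461.2), Paleoarchean (400), Neoarchean (300), Paleozoic (286.898), Mesozoic (185.902), Cenozoic (66).
The third longest is Paleoarchean at 400 Myr.

Paleoarchean, 400 million years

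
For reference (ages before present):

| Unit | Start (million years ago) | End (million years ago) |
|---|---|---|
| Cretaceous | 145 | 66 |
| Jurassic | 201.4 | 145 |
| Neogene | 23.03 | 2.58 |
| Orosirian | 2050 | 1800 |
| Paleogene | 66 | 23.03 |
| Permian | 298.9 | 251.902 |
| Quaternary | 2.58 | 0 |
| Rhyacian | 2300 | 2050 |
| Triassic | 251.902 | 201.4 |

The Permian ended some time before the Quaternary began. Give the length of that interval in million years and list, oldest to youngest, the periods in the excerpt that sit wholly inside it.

249.322 million years; Triassic, Jurassic, Cretaceous, Paleogene, Neogene

The Permian closes at 251.902 Ma and the Quaternary opens at 2.58 Ma, so the interval is 251.902 − 2.58 = 249.322 Myr.
A period fits inside if it starts at or after 251.902 Ma and ends at or before 2.58 Ma; oldest first that gives Triassic, Jurassic, Cretaceous, Paleogene, Neogene.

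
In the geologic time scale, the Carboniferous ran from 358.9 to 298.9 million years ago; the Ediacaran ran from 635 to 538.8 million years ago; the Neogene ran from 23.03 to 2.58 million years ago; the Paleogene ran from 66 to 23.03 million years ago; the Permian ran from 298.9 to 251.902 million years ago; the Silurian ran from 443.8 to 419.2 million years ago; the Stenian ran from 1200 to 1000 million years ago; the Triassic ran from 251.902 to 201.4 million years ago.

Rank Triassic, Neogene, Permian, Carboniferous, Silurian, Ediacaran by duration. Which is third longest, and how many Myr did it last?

Triassic, 50.502 million years

Durations: Triassic 50.502; Neogene 20.45; Permian 46.998; Carboniferous 60; Silurian 24.6; Ediacaran 96.2 Myr.
Sorted longest-first: Ediacaran (96.2), Carboniferous (60), Triassic (50.502), Permian (46.998), Silurian (24.6), Neogene (20.45).
The third longest is Triassic at 50.502 Myr.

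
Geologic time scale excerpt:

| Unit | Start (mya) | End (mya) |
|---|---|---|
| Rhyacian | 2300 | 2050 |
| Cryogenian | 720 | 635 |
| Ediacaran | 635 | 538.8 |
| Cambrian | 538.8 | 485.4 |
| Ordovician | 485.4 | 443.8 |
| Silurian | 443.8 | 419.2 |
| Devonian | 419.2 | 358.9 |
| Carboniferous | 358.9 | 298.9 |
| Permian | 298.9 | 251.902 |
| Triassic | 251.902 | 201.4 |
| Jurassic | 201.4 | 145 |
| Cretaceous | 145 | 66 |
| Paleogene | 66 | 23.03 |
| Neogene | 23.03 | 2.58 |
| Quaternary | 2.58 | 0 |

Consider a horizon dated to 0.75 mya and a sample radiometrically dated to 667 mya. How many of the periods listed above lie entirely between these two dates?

The older date is 667 Ma and the younger is 0.75 Ma.
Periods with start < 667 and end > 0.75 Ma: Ediacaran (635–538.8), Cambrian (538.8–485.4), Ordovician (485.4–443.8), Silurian (443.8–419.2), Devonian (419.2–358.9), Carboniferous (358.9–298.9), Permian (298.9–251.902), Triassic (251.902–201.4), Jurassic (201.4–145), Cretaceous (145–66), Paleogene (66–23.03), Neogene (23.03–2.58).
That is 12 complete periods.

12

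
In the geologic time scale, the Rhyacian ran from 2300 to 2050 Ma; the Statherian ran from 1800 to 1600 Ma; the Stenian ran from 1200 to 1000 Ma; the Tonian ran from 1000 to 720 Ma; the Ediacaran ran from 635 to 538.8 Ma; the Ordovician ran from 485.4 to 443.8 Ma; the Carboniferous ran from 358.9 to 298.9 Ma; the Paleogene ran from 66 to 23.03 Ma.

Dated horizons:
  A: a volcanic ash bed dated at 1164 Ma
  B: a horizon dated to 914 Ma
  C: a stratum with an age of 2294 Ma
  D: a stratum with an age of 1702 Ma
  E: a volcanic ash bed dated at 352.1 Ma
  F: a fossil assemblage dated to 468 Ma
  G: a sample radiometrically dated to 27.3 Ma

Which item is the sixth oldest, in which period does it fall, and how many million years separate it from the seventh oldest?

E, in the Carboniferous; 324.8 million years to G

Larger Ma means older, so oldest first: C 2294 > D 1702 > A 1164 > B 914 > F 468 > E 352.1 > G 27.3.
Counting 6 along gives E (352.1 Ma); the excerpt puts that inside the Carboniferous, 358.9–298.9 Ma.
Next in line is G (27.3 Ma), and 352.1 − 27.3 = 324.8 Myr.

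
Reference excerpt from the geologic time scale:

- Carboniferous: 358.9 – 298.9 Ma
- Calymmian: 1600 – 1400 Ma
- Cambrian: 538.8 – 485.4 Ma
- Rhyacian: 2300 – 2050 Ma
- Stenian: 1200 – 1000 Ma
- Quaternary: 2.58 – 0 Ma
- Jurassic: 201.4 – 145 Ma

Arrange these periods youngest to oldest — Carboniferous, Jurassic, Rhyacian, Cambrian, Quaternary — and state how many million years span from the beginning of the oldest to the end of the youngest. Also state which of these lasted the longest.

Quaternary → Jurassic → Carboniferous → Cambrian → Rhyacian; total span 2300 Myr; longest is Rhyacian

From the excerpt: Carboniferous 358.9–298.9; Jurassic 201.4–145; Rhyacian 2300–2050; Cambrian 538.8–485.4; Quaternary 2.58–0 (Ma).
Larger Ma is earlier, so the oldest is Rhyacian and the youngest is Quaternary; youngest to oldest: Quaternary, Jurassic, Carboniferous, Cambrian, Rhyacian.
Oldest start 2300 minus youngest end 0 gives 2300 Myr overall.
Individual lengths (start − end): Jurassic 56.4; Cambrian 53.4; Rhyacian 250; Quaternary 2.58; Carboniferous 60. The largest is Rhyacian at 250 Myr.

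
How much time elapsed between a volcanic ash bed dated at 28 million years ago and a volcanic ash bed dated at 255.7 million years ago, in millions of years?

227.7 million years

255.7 − 28 = 227.7 million years.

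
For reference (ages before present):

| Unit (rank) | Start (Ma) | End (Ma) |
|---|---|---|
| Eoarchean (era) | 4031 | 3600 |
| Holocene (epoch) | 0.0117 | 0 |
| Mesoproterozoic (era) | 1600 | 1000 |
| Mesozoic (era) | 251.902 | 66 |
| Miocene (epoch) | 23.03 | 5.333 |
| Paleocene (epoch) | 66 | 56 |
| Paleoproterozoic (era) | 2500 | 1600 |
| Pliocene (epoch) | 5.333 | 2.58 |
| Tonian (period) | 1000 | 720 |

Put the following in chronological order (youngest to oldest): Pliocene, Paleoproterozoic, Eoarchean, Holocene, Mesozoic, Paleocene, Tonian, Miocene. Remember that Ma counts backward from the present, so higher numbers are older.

Sorting by start age (ascending Ma, since larger Ma = older): Holocene began 0.0117, Pliocene began 5.333, Miocene began 23.03, Paleocene began 66, Mesozoic began 251.902, Tonian began 1000, Paleoproterozoic began 2500, Eoarchean began 4031.

Holocene, Pliocene, Miocene, Paleocene, Mesozoic, Tonian, Paleoproterozoic, Eoarchean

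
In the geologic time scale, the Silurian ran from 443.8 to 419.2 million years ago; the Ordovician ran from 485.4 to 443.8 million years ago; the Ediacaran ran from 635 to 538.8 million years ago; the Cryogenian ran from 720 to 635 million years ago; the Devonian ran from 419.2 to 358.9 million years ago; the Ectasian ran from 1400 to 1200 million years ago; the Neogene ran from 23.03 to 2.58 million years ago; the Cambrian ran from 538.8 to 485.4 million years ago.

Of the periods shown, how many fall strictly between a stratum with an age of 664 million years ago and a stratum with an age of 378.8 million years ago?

4

664 Ma sits inside the Cryogenian (720–635) and 378.8 Ma inside the Devonian (419.2–358.9); neither of those is wholly between the two dates.
The listed periods lying completely between them are Ediacaran, Cambrian, Ordovician, Silurian — 4 in all.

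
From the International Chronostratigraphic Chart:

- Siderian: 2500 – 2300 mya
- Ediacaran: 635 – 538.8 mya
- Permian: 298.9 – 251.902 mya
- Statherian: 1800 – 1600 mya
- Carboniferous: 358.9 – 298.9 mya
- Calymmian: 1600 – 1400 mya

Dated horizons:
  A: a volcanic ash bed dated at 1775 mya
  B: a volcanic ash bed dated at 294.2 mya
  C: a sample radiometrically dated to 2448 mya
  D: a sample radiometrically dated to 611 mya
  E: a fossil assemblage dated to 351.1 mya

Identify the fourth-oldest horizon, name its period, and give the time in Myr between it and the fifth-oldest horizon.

Sorted oldest-first by Ma: C (2448), A (1775), D (611), E (351.1), B (294.2).
The fourth oldest is E at 351.1 Ma, which lies in 358.9–298.9 Ma: the Carboniferous.
The fifth oldest is B at 294.2 Ma; separation = |351.1 − 294.2| = 56.9 Myr.

E, in the Carboniferous; 56.9 million years to B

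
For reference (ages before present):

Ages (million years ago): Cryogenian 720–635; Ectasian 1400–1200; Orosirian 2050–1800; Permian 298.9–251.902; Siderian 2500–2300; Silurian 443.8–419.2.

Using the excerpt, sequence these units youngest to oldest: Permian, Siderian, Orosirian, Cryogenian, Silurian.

Sorting by start age (ascending Ma, since larger Ma = older): Permian began 298.9, Silurian began 443.8, Cryogenian began 720, Orosirian began 2050, Siderian began 2500.

Permian, Silurian, Cryogenian, Orosirian, Siderian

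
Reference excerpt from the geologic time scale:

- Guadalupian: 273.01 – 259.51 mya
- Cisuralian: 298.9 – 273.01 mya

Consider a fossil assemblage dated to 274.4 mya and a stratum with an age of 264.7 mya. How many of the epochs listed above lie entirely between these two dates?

Checking each listed span, none has both start < 274.4 Ma and end > 264.7 Ma — every epoch straddles one of the two dates or lies outside them — so the count is 0.

0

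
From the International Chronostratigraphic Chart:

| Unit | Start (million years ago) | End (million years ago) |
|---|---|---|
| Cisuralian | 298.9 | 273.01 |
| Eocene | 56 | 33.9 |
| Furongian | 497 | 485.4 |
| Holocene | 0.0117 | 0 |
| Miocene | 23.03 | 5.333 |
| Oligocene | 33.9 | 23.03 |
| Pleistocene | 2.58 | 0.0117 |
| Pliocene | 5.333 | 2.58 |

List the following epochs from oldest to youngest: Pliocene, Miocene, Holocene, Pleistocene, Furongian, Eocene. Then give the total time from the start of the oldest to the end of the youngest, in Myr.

Start ages (Ma): Furongian 497, Eocene 56, Miocene 23.03, Pliocene 5.333, Pleistocene 2.58, Holocene 0.0117.
Ordered oldest to youngest: Furongian, Eocene, Miocene, Pliocene, Pleistocene, Holocene.
Span = 497 − 0 = 497 Myr.

Furongian → Eocene → Miocene → Pliocene → Pleistocene → Holocene; total span 497 Myr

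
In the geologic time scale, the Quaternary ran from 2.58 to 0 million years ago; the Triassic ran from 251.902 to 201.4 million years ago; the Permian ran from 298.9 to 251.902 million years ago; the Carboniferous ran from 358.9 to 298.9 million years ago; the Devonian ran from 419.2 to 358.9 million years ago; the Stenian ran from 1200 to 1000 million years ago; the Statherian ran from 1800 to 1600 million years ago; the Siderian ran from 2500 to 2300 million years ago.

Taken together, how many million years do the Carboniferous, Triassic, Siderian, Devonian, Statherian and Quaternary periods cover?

Duration is start − end for each: (358.9 − 298.9) + (251.902 − 201.4) + (2500 − 2300) + (419.2 − 358.9) + (1800 − 1600) + (2.58 − 0).
That is 60 + 50.502 + 200 + 60.3 + 200 + 2.58, which totals 573.382 million years.

573.382 million years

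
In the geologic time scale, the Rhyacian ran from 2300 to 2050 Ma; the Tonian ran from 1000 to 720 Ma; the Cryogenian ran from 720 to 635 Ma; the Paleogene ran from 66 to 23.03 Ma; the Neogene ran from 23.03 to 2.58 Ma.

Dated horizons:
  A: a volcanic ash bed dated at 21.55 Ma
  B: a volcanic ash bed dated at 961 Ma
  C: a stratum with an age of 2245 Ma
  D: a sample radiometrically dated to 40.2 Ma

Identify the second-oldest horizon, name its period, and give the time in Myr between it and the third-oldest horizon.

Sorted oldest-first by Ma: C (2245), B (961), D (40.2), A (21.55).
The second oldest is B at 961 Ma, which lies in 1000–720 Ma: the Tonian.
The third oldest is D at 40.2 Ma; separation = |961 − 40.2| = 920.8 Myr.

B, in the Tonian; 920.8 million years to D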